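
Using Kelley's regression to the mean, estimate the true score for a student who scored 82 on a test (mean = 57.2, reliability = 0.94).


T_est = rxx * X + (1 - rxx) * mean
T_est = 0.94 * 82 + 0.06 * 57.2
T_est = 77.08 + 3.432
T_est = 80.512

80.512


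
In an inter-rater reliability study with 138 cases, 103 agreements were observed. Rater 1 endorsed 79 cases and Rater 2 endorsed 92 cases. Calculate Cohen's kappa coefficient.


P_o = 103/138 = 0.746377
P_e = (79*92 + 59*46) / 19044 = 0.524155
kappa = (P_o - P_e) / (1 - P_e)
kappa = (0.746377 - 0.524155) / (1 - 0.524155)
kappa = 0.467

0.467


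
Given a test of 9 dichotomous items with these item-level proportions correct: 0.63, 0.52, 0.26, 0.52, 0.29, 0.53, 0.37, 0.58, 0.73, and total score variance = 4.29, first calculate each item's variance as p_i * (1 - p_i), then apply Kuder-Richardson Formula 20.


For each item, compute p_i * q_i:
  Item 1: 0.63 * 0.37 = 0.2331
  Item 2: 0.52 * 0.48 = 0.2496
  Item 3: 0.26 * 0.74 = 0.1924
  Item 4: 0.52 * 0.48 = 0.2496
  Item 5: 0.29 * 0.71 = 0.2059
  Item 6: 0.53 * 0.47 = 0.2491
  Item 7: 0.37 * 0.63 = 0.2331
  Item 8: 0.58 * 0.42 = 0.2436
  Item 9: 0.73 * 0.27 = 0.1971
Sum(p_i * q_i) = 0.2331 + 0.2496 + 0.1924 + 0.2496 + 0.2059 + 0.2491 + 0.2331 + 0.2436 + 0.1971 = 2.0535
KR-20 = (k/(k-1)) * (1 - Sum(p_i*q_i) / Var_total)
= (9/8) * (1 - 2.0535/4.29)
= 1.125 * 0.5213
KR-20 = 0.5865

0.5865


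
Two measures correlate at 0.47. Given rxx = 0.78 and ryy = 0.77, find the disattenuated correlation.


r_corrected = rxy / sqrt(rxx * ryy)
= 0.47 / sqrt(0.78 * 0.77)
= 0.47 / sqrt(0.6006)
= 0.47 / 0.774984
r_corrected = 0.6065

0.6065


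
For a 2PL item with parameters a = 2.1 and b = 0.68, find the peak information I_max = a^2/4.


For 2PL, max info at theta = b = 0.68
I_max = a^2 / 4 = 2.1^2 / 4
= 4.41 / 4
I_max = 1.1025

1.1025


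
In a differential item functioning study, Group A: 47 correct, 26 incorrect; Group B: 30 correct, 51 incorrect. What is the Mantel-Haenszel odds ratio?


Odds_A = 47/26 = 1.8077
Odds_B = 30/51 = 0.5882
OR = Odds_A / Odds_B = 1.8077 / 0.5882
Exactly, OR = (47 * 51) / (26 * 30) = 2397 / 780
OR = 3.0731

3.0731


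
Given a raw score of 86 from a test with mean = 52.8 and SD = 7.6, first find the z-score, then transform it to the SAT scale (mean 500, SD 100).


z = (X - mean) / SD = (86 - 52.8) / 7.6
z = 33.2 / 7.6
z = 4.3684
SAT-scale = SAT = 500 + 100z
Carry z at full precision (z = 33.2 / 7.6) into the conversion:
SAT-scale = 500 + 100 * (33.2 / 7.6) = 500 + 3320 / 7.6
SAT-scale = 500 + 436.8421
SAT-scale = 936.8421

936.8421


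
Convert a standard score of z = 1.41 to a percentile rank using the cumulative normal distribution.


CDF(z) = 0.5 * (1 + erf(z/sqrt(2)))
erf(0.997) = 0.8415
CDF = 0.9207
Percentile rank = 0.9207 * 100 = 92.07

92.07


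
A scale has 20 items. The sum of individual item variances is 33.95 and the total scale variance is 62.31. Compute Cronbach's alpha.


alpha = (k/(k-1)) * (1 - sum(si^2)/s_total^2)
= (20/19) * (1 - 33.95/62.31)
alpha = 0.4791

0.4791


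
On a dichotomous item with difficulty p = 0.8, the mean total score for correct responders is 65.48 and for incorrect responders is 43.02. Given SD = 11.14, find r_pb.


q = 1 - p = 0.2
rpb = ((M1 - M0) / SD) * sqrt(p * q)
rpb = ((65.48 - 43.02) / 11.14) * sqrt(0.8 * 0.2)
rpb = 0.8065

0.8065


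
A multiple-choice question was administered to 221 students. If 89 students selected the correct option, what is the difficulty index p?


Item difficulty p = number correct / total examinees
p = 89 / 221
p = 0.4027

0.4027


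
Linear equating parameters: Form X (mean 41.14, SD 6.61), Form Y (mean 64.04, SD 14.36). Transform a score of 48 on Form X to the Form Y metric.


slope = SD_Y / SD_X = 14.36 / 6.61 ~ 2.1725
intercept = mean_Y - slope * mean_X = 64.04 - (14.36 / 6.61) * 41.14 ~ -25.3352
Y = slope * X + intercept. To avoid rounding drift from the rounded slope/intercept, evaluate the equivalent form Y = mean_Y + SD_Y * (X - mean_X) / SD_X at full precision:
Y = 64.04 + 14.36 * (48 - 41.14) / 6.61
Y = 64.04 + 14.36 * 6.86 / 6.61
Y = 64.04 + 98.5096 / 6.61
Y = 64.04 + 14.9031
Y = 78.9431

78.9431


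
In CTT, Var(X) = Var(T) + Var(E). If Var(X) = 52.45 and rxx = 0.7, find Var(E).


var_true = rxx * var_obs = 0.7 * 52.45 = 36.715
var_error = var_obs - var_true
var_error = 52.45 - 36.715
var_error = 15.735

15.735


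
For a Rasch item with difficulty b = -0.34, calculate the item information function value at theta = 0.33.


P = 1/(1+exp(-(0.33--0.34))) = 0.6615
I = P*(1-P) = 0.6615 * 0.3385
I = 0.2239

0.2239


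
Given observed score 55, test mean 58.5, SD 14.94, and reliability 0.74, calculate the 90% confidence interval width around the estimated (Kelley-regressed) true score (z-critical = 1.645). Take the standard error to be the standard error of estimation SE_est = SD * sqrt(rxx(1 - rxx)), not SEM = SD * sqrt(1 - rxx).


True score estimate = 0.74*55 + 0.26*58.5 = 55.91
SE_est = SD * sqrt(rxx * (1 - rxx)) = 14.94 * sqrt(0.74 * 0.26) = 14.94 * sqrt(0.1924) = 6.553196
CI = T_est +/- z * SE_est, so width = 2 * z * SE_est = 2 * 1.645 * 6.553196
Width = 21.56

21.56


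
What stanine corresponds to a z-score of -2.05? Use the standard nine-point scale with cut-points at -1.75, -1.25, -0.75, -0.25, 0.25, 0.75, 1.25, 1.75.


Stanine boundaries: [-1.75, -1.25, -0.75, -0.25, 0.25, 0.75, 1.25, 1.75]
z = -2.05
Check each boundary:
  z < -1.75
  z < -1.25
  z < -0.75
  z < -0.25
  z < 0.25
  z < 0.75
  z < 1.25
  z < 1.75
Highest qualifying boundary gives stanine = 1

1


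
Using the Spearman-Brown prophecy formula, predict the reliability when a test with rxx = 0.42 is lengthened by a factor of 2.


r_new = (n * rxx) / (1 + (n-1) * rxx)
r_new = (2 * 0.42) / (1 + 1 * 0.42)
r_new = 0.84 / 1.42
r_new = 0.5915

0.5915


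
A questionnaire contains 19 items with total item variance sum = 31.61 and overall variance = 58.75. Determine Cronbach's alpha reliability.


alpha = (k/(k-1)) * (1 - sum(si^2)/s_total^2)
= (19/18) * (1 - 31.61/58.75)
alpha = 0.4876

0.4876


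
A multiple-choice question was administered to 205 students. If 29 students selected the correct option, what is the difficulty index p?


Item difficulty p = number correct / total examinees
p = 29 / 205
p = 0.1415

0.1415


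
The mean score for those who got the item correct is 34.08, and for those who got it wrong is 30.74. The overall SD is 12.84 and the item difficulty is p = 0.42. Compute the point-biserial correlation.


q = 1 - p = 0.58
rpb = ((M1 - M0) / SD) * sqrt(p * q)
rpb = ((34.08 - 30.74) / 12.84) * sqrt(0.42 * 0.58)
rpb = 0.1284

0.1284


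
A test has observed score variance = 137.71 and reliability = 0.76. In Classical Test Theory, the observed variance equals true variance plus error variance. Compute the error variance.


var_true = rxx * var_obs = 0.76 * 137.71 = 104.6596
var_error = var_obs - var_true
var_error = 137.71 - 104.6596
var_error = 33.0504

33.0504


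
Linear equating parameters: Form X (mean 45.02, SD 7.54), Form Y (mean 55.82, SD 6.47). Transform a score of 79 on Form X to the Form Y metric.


slope = SD_Y / SD_X = 6.47 / 7.54 ~ 0.8581
intercept = mean_Y - slope * mean_X = 55.82 - (6.47 / 7.54) * 45.02 ~ 17.1888
Y = slope * X + intercept. To avoid rounding drift from the rounded slope/intercept, evaluate the equivalent form Y = mean_Y + SD_Y * (X - mean_X) / SD_X at full precision:
Y = 55.82 + 6.47 * (79 - 45.02) / 7.54
Y = 55.82 + 6.47 * 33.98 / 7.54
Y = 55.82 + 219.8506 / 7.54
Y = 55.82 + 29.1579
Y = 84.9779

84.9779


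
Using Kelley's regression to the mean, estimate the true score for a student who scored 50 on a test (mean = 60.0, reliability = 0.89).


T_est = rxx * X + (1 - rxx) * mean
T_est = 0.89 * 50 + 0.11 * 60.0
T_est = 44.5 + 6.6
T_est = 51.1

51.1


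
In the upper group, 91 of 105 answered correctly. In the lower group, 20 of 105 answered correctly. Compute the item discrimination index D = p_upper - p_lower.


p_upper = 91/105 = 0.8667
p_lower = 20/105 = 0.1905
D = 0.8667 - 0.1905 = 0.6762

0.6762


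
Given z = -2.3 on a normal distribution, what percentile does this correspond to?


CDF(z) = 0.5 * (1 + erf(z/sqrt(2)))
erf(-1.6263) = -0.9786
CDF = 0.0107
Percentile rank = 0.0107 * 100 = 1.07

1.07


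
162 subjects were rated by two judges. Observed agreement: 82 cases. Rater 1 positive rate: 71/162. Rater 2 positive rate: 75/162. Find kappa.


P_o = 82/162 = 0.506173
P_e = (71*75 + 91*87) / 26244 = 0.504572
kappa = (P_o - P_e) / (1 - P_e)
kappa = (0.506173 - 0.504572) / (1 - 0.504572)
kappa = 0.0032

0.0032


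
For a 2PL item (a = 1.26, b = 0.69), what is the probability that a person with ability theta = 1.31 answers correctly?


a*(theta - b) = 1.26 * (1.31 - 0.69) = 0.7812
exp(-0.7812) = 0.4579
P = 1 / (1 + 0.4579)
P = 0.6859

0.6859


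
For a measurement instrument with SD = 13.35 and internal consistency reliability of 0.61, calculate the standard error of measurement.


SEM = SD * sqrt(1 - rxx)
SEM = 13.35 * sqrt(1 - 0.61)
SEM = 13.35 * sqrt(0.39) = 13.35 * 0.6245
SEM = 8.3371

8.3371


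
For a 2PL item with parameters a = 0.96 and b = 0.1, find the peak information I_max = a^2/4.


For 2PL, max info at theta = b = 0.1
I_max = a^2 / 4 = 0.96^2 / 4
= 0.9216 / 4
I_max = 0.2304

0.2304


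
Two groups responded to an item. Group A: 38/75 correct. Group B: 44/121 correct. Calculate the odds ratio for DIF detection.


Odds_A = 38/37 = 1.027
Odds_B = 44/77 = 0.5714
OR = Odds_A / Odds_B = 1.027 / 0.5714
Exactly, OR = (38 * 77) / (37 * 44) = 2926 / 1628
OR = 1.7973

1.7973


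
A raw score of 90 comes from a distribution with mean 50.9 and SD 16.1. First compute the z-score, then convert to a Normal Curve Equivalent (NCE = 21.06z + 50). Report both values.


z = (X - mean) / SD = (90 - 50.9) / 16.1
z = 39.1 / 16.1
z = 2.4286
NCE = NCE = 21.06z + 50
Carry z at full precision (z = 39.1 / 16.1) into the conversion:
NCE = 21.06 * (39.1 / 16.1) + 50 = 823.446 / 16.1 + 50
NCE = 51.1457 + 50
NCE = 101.1457

101.1457


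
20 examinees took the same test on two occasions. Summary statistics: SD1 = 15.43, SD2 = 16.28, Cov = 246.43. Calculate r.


r = cov(X,Y) / (SD_X * SD_Y)
r = 246.43 / (15.43 * 16.28)
r = 246.43 / 251.2004
r = 0.981

0.981


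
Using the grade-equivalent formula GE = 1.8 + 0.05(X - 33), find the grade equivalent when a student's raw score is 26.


raw - median = 26 - 33 = -7
slope * diff = 0.05 * -7 = -0.35
GE = 1.8 + -0.35
GE = 1.45

1.45


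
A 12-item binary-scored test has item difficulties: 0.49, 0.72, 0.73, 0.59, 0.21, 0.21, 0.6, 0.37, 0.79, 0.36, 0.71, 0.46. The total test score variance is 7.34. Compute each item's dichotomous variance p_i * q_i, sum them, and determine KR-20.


For each item, compute p_i * q_i:
  Item 1: 0.49 * 0.51 = 0.2499
  Item 2: 0.72 * 0.28 = 0.2016
  Item 3: 0.73 * 0.27 = 0.1971
  Item 4: 0.59 * 0.41 = 0.2419
  Item 5: 0.21 * 0.79 = 0.1659
  Item 6: 0.21 * 0.79 = 0.1659
  Item 7: 0.6 * 0.4 = 0.24
  Item 8: 0.37 * 0.63 = 0.2331
  Item 9: 0.79 * 0.21 = 0.1659
  Item 10: 0.36 * 0.64 = 0.2304
  Item 11: 0.71 * 0.29 = 0.2059
  Item 12: 0.46 * 0.54 = 0.2484
Sum(p_i * q_i) = 0.2499 + 0.2016 + 0.1971 + 0.2419 + 0.1659 + 0.1659 + 0.24 + 0.2331 + 0.1659 + 0.2304 + 0.2059 + 0.2484 = 2.546
KR-20 = (k/(k-1)) * (1 - Sum(p_i*q_i) / Var_total)
= (12/11) * (1 - 2.546/7.34)
= 1.0909 * 0.6531
KR-20 = 0.7125

0.7125


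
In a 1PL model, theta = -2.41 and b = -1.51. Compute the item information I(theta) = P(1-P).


P = 1/(1+exp(-(-2.41--1.51))) = 0.2891
I = P*(1-P) = 0.2891 * 0.7109
I = 0.2055

0.2055


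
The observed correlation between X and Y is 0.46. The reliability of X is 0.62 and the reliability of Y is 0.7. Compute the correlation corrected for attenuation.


r_corrected = rxy / sqrt(rxx * ryy)
= 0.46 / sqrt(0.62 * 0.7)
= 0.46 / sqrt(0.434)
= 0.46 / 0.658787
r_corrected = 0.6983

0.6983


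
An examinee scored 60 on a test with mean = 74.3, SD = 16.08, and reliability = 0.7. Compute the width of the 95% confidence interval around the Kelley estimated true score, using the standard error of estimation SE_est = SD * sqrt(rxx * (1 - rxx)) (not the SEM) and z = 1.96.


True score estimate = 0.7*60 + 0.3*74.3 = 64.29
SE_est = SD * sqrt(rxx * (1 - rxx)) = 16.08 * sqrt(0.7 * 0.3) = 16.08 * sqrt(0.21) = 7.368782
CI = T_est +/- z * SE_est, so width = 2 * z * SE_est = 2 * 1.96 * 7.368782
Width = 28.8856

28.8856


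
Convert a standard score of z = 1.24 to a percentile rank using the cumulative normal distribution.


CDF(z) = 0.5 * (1 + erf(z/sqrt(2)))
erf(0.8768) = 0.785
CDF = 0.8925
Percentile rank = 0.8925 * 100 = 89.25

89.25


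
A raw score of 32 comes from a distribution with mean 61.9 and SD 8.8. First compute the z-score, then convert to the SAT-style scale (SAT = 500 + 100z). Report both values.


z = (X - mean) / SD = (32 - 61.9) / 8.8
z = -29.9 / 8.8
z = -3.3977
SAT-scale = SAT = 500 + 100z
Carry z at full precision (z = -29.9 / 8.8) into the conversion:
SAT-scale = 500 + 100 * (-29.9 / 8.8) = 500 + -2990 / 8.8
SAT-scale = 500 + -339.7727
SAT-scale = 160.2273

160.2273


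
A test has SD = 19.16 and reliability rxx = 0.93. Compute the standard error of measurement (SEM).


SEM = SD * sqrt(1 - rxx)
SEM = 19.16 * sqrt(1 - 0.93)
SEM = 19.16 * sqrt(0.07) = 19.16 * 0.264575
SEM = 5.0693

5.0693


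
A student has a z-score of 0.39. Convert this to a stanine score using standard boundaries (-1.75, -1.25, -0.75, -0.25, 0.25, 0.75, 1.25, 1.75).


Stanine boundaries: [-1.75, -1.25, -0.75, -0.25, 0.25, 0.75, 1.25, 1.75]
z = 0.39
Check each boundary:
  z >= -1.75 -> could be stanine 2
  z >= -1.25 -> could be stanine 3
  z >= -0.75 -> could be stanine 4
  z >= -0.25 -> could be stanine 5
  z >= 0.25 -> could be stanine 6
  z < 0.75
  z < 1.25
  z < 1.75
Highest qualifying boundary gives stanine = 6

6


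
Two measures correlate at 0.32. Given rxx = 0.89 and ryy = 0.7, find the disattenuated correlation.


r_corrected = rxy / sqrt(rxx * ryy)
= 0.32 / sqrt(0.89 * 0.7)
= 0.32 / sqrt(0.623)
= 0.32 / 0.789303
r_corrected = 0.4054

0.4054


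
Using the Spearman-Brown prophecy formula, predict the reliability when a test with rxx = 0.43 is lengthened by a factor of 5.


r_new = (n * rxx) / (1 + (n-1) * rxx)
r_new = (5 * 0.43) / (1 + 4 * 0.43)
r_new = 2.15 / 2.72
r_new = 0.7904

0.7904


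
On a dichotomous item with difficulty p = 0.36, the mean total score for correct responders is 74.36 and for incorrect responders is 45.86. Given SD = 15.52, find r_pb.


q = 1 - p = 0.64
rpb = ((M1 - M0) / SD) * sqrt(p * q)
rpb = ((74.36 - 45.86) / 15.52) * sqrt(0.36 * 0.64)
rpb = 0.8814

0.8814


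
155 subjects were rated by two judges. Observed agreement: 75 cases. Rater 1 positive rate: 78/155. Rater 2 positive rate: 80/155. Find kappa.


P_o = 75/155 = 0.483871
P_e = (78*80 + 77*75) / 24025 = 0.500104
kappa = (P_o - P_e) / (1 - P_e)
kappa = (0.483871 - 0.500104) / (1 - 0.500104)
kappa = -0.0325

-0.0325


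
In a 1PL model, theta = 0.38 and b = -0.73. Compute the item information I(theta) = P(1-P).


P = 1/(1+exp(-(0.38--0.73))) = 0.7521
I = P*(1-P) = 0.7521 * 0.2479
I = 0.1864

0.1864


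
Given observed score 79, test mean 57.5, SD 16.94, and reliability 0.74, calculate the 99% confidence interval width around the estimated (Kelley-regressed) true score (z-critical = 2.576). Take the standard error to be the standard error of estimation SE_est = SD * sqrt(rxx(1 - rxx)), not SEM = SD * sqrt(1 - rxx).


True score estimate = 0.74*79 + 0.26*57.5 = 73.41
SE_est = SD * sqrt(rxx * (1 - rxx)) = 16.94 * sqrt(0.74 * 0.26) = 16.94 * sqrt(0.1924) = 7.430464
CI = T_est +/- z * SE_est, so width = 2 * z * SE_est = 2 * 2.576 * 7.430464
Width = 38.2818

38.2818


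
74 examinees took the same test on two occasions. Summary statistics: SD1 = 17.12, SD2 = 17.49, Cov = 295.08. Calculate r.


r = cov(X,Y) / (SD_X * SD_Y)
r = 295.08 / (17.12 * 17.49)
r = 295.08 / 299.4288
r = 0.9855

0.9855


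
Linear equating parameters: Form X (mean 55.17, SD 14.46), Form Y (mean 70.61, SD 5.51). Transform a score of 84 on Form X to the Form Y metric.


slope = SD_Y / SD_X = 5.51 / 14.46 ~ 0.3811
intercept = mean_Y - slope * mean_X = 70.61 - (5.51 / 14.46) * 55.17 ~ 49.5874
Y = slope * X + intercept. To avoid rounding drift from the rounded slope/intercept, evaluate the equivalent form Y = mean_Y + SD_Y * (X - mean_X) / SD_X at full precision:
Y = 70.61 + 5.51 * (84 - 55.17) / 14.46
Y = 70.61 + 5.51 * 28.83 / 14.46
Y = 70.61 + 158.8533 / 14.46
Y = 70.61 + 10.9857
Y = 81.5957

81.5957


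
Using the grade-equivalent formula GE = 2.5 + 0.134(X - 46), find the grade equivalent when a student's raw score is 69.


raw - median = 69 - 46 = 23
slope * diff = 0.134 * 23 = 3.082
GE = 2.5 + 3.082
GE = 5.582

5.582


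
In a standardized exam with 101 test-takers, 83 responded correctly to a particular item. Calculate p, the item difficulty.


Item difficulty p = number correct / total examinees
p = 83 / 101
p = 0.8218

0.8218


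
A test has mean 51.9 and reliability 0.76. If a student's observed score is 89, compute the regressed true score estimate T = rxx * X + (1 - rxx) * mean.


T_est = rxx * X + (1 - rxx) * mean
T_est = 0.76 * 89 + 0.24 * 51.9
T_est = 67.64 + 12.456
T_est = 80.096

80.096


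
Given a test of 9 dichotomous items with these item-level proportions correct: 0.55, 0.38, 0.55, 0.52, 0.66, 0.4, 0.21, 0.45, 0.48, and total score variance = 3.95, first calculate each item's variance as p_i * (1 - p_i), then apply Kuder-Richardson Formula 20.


For each item, compute p_i * q_i:
  Item 1: 0.55 * 0.45 = 0.2475
  Item 2: 0.38 * 0.62 = 0.2356
  Item 3: 0.55 * 0.45 = 0.2475
  Item 4: 0.52 * 0.48 = 0.2496
  Item 5: 0.66 * 0.34 = 0.2244
  Item 6: 0.4 * 0.6 = 0.24
  Item 7: 0.21 * 0.79 = 0.1659
  Item 8: 0.45 * 0.55 = 0.2475
  Item 9: 0.48 * 0.52 = 0.2496
Sum(p_i * q_i) = 0.2475 + 0.2356 + 0.2475 + 0.2496 + 0.2244 + 0.24 + 0.1659 + 0.2475 + 0.2496 = 2.1076
KR-20 = (k/(k-1)) * (1 - Sum(p_i*q_i) / Var_total)
= (9/8) * (1 - 2.1076/3.95)
= 1.125 * 0.4664
KR-20 = 0.5247

0.5247


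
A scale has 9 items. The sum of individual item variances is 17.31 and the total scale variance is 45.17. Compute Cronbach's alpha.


alpha = (k/(k-1)) * (1 - sum(si^2)/s_total^2)
= (9/8) * (1 - 17.31/45.17)
alpha = 0.6939

0.6939


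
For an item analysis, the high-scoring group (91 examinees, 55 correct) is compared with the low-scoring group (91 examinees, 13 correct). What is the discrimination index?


p_upper = 55/91 = 0.6044
p_lower = 13/91 = 0.1429
D = 0.6044 - 0.1429 = 0.4615

0.4615


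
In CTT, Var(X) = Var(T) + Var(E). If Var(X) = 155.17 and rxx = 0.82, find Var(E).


var_true = rxx * var_obs = 0.82 * 155.17 = 127.2394
var_error = var_obs - var_true
var_error = 155.17 - 127.2394
var_error = 27.9306

27.9306


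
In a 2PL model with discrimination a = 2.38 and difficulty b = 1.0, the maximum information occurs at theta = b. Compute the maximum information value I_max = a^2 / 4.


For 2PL, max info at theta = b = 1.0
I_max = a^2 / 4 = 2.38^2 / 4
= 5.6644 / 4
I_max = 1.4161

1.4161


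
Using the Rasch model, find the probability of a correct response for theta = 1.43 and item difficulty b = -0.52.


theta - b = 1.43 - -0.52 = 1.95
exp(-(theta - b)) = exp(-1.95) = 0.1423
P = 1 / (1 + 0.1423)
P = 0.8754

0.8754


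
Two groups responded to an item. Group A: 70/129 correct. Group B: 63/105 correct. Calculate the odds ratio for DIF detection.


Odds_A = 70/59 = 1.1864
Odds_B = 63/42 = 1.5
OR = Odds_A / Odds_B = 1.1864 / 1.5
Exactly, OR = (70 * 42) / (59 * 63) = 2940 / 3717
OR = 0.791

0.791


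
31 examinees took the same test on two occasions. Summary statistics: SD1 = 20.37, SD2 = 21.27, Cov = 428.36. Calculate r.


r = cov(X,Y) / (SD_X * SD_Y)
r = 428.36 / (20.37 * 21.27)
r = 428.36 / 433.2699
r = 0.9887

0.9887


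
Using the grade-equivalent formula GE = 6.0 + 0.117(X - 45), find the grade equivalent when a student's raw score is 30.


raw - median = 30 - 45 = -15
slope * diff = 0.117 * -15 = -1.755
GE = 6.0 + -1.755
GE = 4.245

4.245


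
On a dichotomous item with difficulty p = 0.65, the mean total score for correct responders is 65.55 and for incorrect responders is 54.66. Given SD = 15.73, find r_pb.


q = 1 - p = 0.35
rpb = ((M1 - M0) / SD) * sqrt(p * q)
rpb = ((65.55 - 54.66) / 15.73) * sqrt(0.65 * 0.35)
rpb = 0.3302

0.3302


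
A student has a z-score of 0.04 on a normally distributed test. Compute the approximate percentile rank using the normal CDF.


CDF(z) = 0.5 * (1 + erf(z/sqrt(2)))
erf(0.0283) = 0.0319
CDF = 0.516
Percentile rank = 0.516 * 100 = 51.6

51.6


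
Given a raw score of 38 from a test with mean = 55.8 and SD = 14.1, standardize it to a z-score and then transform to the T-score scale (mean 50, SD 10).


z = (X - mean) / SD = (38 - 55.8) / 14.1
z = -17.8 / 14.1
z = -1.2624
T-score = T = 50 + 10z
Carry z at full precision (z = -17.8 / 14.1) into the conversion:
T-score = 50 + 10 * (-17.8 / 14.1) = 50 + -178 / 14.1
T-score = 50 + -12.6241
T-score = 37.3759

37.3759


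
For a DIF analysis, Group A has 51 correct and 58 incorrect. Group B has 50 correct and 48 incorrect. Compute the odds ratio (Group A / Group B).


Odds_A = 51/58 = 0.8793
Odds_B = 50/48 = 1.0417
OR = Odds_A / Odds_B = 0.8793 / 1.0417
Exactly, OR = (51 * 48) / (58 * 50) = 2448 / 2900
OR = 0.8441

0.8441


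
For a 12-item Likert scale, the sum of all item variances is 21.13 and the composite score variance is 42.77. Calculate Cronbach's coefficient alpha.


alpha = (k/(k-1)) * (1 - sum(si^2)/s_total^2)
= (12/11) * (1 - 21.13/42.77)
alpha = 0.552

0.552


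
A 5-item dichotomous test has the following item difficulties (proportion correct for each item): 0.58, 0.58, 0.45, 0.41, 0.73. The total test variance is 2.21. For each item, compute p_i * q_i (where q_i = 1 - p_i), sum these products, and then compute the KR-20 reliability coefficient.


For each item, compute p_i * q_i:
  Item 1: 0.58 * 0.42 = 0.2436
  Item 2: 0.58 * 0.42 = 0.2436
  Item 3: 0.45 * 0.55 = 0.2475
  Item 4: 0.41 * 0.59 = 0.2419
  Item 5: 0.73 * 0.27 = 0.1971
Sum(p_i * q_i) = 0.2436 + 0.2436 + 0.2475 + 0.2419 + 0.1971 = 1.1737
KR-20 = (k/(k-1)) * (1 - Sum(p_i*q_i) / Var_total)
= (5/4) * (1 - 1.1737/2.21)
= 1.25 * 0.4689
KR-20 = 0.5861

0.5861


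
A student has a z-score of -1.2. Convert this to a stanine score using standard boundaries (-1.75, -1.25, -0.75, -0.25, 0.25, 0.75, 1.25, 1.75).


Stanine boundaries: [-1.75, -1.25, -0.75, -0.25, 0.25, 0.75, 1.25, 1.75]
z = -1.2
Check each boundary:
  z >= -1.75 -> could be stanine 2
  z >= -1.25 -> could be stanine 3
  z < -0.75
  z < -0.25
  z < 0.25
  z < 0.75
  z < 1.25
  z < 1.75
Highest qualifying boundary gives stanine = 3

3


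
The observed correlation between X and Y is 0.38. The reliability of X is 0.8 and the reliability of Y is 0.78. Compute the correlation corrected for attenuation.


r_corrected = rxy / sqrt(rxx * ryy)
= 0.38 / sqrt(0.8 * 0.78)
= 0.38 / sqrt(0.624)
= 0.38 / 0.789937
r_corrected = 0.4811

0.4811


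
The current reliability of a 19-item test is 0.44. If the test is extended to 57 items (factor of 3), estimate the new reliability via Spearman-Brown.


r_new = (n * rxx) / (1 + (n-1) * rxx)
r_new = (3 * 0.44) / (1 + 2 * 0.44)
r_new = 1.32 / 1.88
r_new = 0.7021

0.7021


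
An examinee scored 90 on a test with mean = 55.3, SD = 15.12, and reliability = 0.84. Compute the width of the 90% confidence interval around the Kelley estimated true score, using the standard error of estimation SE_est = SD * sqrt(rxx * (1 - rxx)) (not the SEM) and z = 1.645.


True score estimate = 0.84*90 + 0.16*55.3 = 84.448
SE_est = SD * sqrt(rxx * (1 - rxx)) = 15.12 * sqrt(0.84 * 0.16) = 15.12 * sqrt(0.1344) = 5.543084
CI = T_est +/- z * SE_est, so width = 2 * z * SE_est = 2 * 1.645 * 5.543084
Width = 18.2367

18.2367


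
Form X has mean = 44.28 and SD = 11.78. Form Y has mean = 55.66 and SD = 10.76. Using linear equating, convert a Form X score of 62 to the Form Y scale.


slope = SD_Y / SD_X = 10.76 / 11.78 ~ 0.9134
intercept = mean_Y - slope * mean_X = 55.66 - (10.76 / 11.78) * 44.28 ~ 15.2141
Y = slope * X + intercept. To avoid rounding drift from the rounded slope/intercept, evaluate the equivalent form Y = mean_Y + SD_Y * (X - mean_X) / SD_X at full precision:
Y = 55.66 + 10.76 * (62 - 44.28) / 11.78
Y = 55.66 + 10.76 * 17.72 / 11.78
Y = 55.66 + 190.6672 / 11.78
Y = 55.66 + 16.1857
Y = 71.8457

71.8457


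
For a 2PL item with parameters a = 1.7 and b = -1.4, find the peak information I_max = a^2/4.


For 2PL, max info at theta = b = -1.4
I_max = a^2 / 4 = 1.7^2 / 4
= 2.89 / 4
I_max = 0.7225

0.7225


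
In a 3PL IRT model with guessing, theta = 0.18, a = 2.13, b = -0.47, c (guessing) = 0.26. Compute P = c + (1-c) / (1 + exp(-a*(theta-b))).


logit = 2.13*(0.18 - -0.47) = 1.3845
P* = 1/(1 + exp(-1.3845)) = 0.7997
P = 0.26 + (1 - 0.26) * 0.7997
P = 0.8518

0.8518


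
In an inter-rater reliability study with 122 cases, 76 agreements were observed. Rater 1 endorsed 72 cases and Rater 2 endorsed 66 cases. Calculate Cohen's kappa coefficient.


P_o = 76/122 = 0.622951
P_e = (72*66 + 50*56) / 14884 = 0.50739
kappa = (P_o - P_e) / (1 - P_e)
kappa = (0.622951 - 0.50739) / (1 - 0.50739)
kappa = 0.2346

0.2346


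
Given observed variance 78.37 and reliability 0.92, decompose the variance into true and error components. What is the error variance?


var_true = rxx * var_obs = 0.92 * 78.37 = 72.1004
var_error = var_obs - var_true
var_error = 78.37 - 72.1004
var_error = 6.2696

6.2696


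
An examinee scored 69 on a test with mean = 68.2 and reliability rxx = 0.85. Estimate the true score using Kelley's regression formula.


T_est = rxx * X + (1 - rxx) * mean
T_est = 0.85 * 69 + 0.15 * 68.2
T_est = 58.65 + 10.23
T_est = 68.88

68.88


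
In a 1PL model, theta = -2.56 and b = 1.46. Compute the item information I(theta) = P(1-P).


P = 1/(1+exp(-(-2.56-1.46))) = 0.0176
I = P*(1-P) = 0.0176 * 0.9824
I = 0.0173

0.0173


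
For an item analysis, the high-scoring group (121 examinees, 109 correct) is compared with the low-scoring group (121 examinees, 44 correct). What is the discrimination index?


p_upper = 109/121 = 0.9008
p_lower = 44/121 = 0.3636
D = 0.9008 - 0.3636 = 0.5372

0.5372


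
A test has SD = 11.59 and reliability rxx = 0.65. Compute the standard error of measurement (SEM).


SEM = SD * sqrt(1 - rxx)
SEM = 11.59 * sqrt(1 - 0.65)
SEM = 11.59 * sqrt(0.35) = 11.59 * 0.591608
SEM = 6.8567

6.8567


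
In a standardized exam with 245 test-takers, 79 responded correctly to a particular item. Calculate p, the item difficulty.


Item difficulty p = number correct / total examinees
p = 79 / 245
p = 0.3224

0.3224


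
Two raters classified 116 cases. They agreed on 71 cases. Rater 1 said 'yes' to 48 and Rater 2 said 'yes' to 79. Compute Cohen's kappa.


P_o = 71/116 = 0.612069
P_e = (48*79 + 68*37) / 13456 = 0.468787
kappa = (P_o - P_e) / (1 - P_e)
kappa = (0.612069 - 0.468787) / (1 - 0.468787)
kappa = 0.2697

0.2697


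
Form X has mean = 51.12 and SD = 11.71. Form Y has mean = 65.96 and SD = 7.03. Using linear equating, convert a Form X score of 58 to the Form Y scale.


slope = SD_Y / SD_X = 7.03 / 11.71 ~ 0.6003
intercept = mean_Y - slope * mean_X = 65.96 - (7.03 / 11.71) * 51.12 ~ 35.2705
Y = slope * X + intercept. To avoid rounding drift from the rounded slope/intercept, evaluate the equivalent form Y = mean_Y + SD_Y * (X - mean_X) / SD_X at full precision:
Y = 65.96 + 7.03 * (58 - 51.12) / 11.71
Y = 65.96 + 7.03 * 6.88 / 11.71
Y = 65.96 + 48.3664 / 11.71
Y = 65.96 + 4.1304
Y = 70.0904

70.0904


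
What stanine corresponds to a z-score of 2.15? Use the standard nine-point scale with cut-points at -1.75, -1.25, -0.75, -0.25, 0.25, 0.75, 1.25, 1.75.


Stanine boundaries: [-1.75, -1.25, -0.75, -0.25, 0.25, 0.75, 1.25, 1.75]
z = 2.15
Check each boundary:
  z >= -1.75 -> could be stanine 2
  z >= -1.25 -> could be stanine 3
  z >= -0.75 -> could be stanine 4
  z >= -0.25 -> could be stanine 5
  z >= 0.25 -> could be stanine 6
  z >= 0.75 -> could be stanine 7
  z >= 1.25 -> could be stanine 8
  z >= 1.75 -> could be stanine 9
Highest qualifying boundary gives stanine = 9

9


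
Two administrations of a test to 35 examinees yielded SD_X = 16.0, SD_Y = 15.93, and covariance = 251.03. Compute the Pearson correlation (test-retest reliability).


r = cov(X,Y) / (SD_X * SD_Y)
r = 251.03 / (16.0 * 15.93)
r = 251.03 / 254.88
r = 0.9849

0.9849


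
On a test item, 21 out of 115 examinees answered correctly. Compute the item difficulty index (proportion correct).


Item difficulty p = number correct / total examinees
p = 21 / 115
p = 0.1826

0.1826


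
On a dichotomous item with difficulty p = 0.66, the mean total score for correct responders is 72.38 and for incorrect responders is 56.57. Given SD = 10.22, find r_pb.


q = 1 - p = 0.34
rpb = ((M1 - M0) / SD) * sqrt(p * q)
rpb = ((72.38 - 56.57) / 10.22) * sqrt(0.66 * 0.34)
rpb = 0.7328

0.7328


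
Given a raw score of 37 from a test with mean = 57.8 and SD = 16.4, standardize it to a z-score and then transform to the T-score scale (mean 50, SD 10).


z = (X - mean) / SD = (37 - 57.8) / 16.4
z = -20.8 / 16.4
z = -1.2683
T-score = T = 50 + 10z
Carry z at full precision (z = -20.8 / 16.4) into the conversion:
T-score = 50 + 10 * (-20.8 / 16.4) = 50 + -208 / 16.4
T-score = 50 + -12.6829
T-score = 37.3171

37.3171


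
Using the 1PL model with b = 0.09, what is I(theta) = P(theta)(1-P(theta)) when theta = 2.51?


P = 1/(1+exp(-(2.51-0.09))) = 0.9183
I = P*(1-P) = 0.9183 * 0.0817
I = 0.075

0.075


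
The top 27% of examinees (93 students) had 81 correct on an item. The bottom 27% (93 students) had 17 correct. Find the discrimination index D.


p_upper = 81/93 = 0.871
p_lower = 17/93 = 0.1828
D = 0.871 - 0.1828 = 0.6882

0.6882


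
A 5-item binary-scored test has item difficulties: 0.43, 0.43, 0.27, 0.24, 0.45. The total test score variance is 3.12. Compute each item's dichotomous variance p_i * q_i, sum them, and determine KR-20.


For each item, compute p_i * q_i:
  Item 1: 0.43 * 0.57 = 0.2451
  Item 2: 0.43 * 0.57 = 0.2451
  Item 3: 0.27 * 0.73 = 0.1971
  Item 4: 0.24 * 0.76 = 0.1824
  Item 5: 0.45 * 0.55 = 0.2475
Sum(p_i * q_i) = 0.2451 + 0.2451 + 0.1971 + 0.1824 + 0.2475 = 1.1172
KR-20 = (k/(k-1)) * (1 - Sum(p_i*q_i) / Var_total)
= (5/4) * (1 - 1.1172/3.12)
= 1.25 * 0.6419
KR-20 = 0.8024

0.8024


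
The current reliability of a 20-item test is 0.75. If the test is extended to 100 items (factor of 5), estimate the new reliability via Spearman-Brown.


r_new = (n * rxx) / (1 + (n-1) * rxx)
r_new = (5 * 0.75) / (1 + 4 * 0.75)
r_new = 3.75 / 4.0
r_new = 0.9375

0.9375


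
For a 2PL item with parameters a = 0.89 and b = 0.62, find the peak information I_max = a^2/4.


For 2PL, max info at theta = b = 0.62
I_max = a^2 / 4 = 0.89^2 / 4
= 0.7921 / 4
I_max = 0.198

0.198


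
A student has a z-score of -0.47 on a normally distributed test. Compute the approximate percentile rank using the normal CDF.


CDF(z) = 0.5 * (1 + erf(z/sqrt(2)))
erf(-0.3323) = -0.3616
CDF = 0.3192
Percentile rank = 0.3192 * 100 = 31.92

31.92


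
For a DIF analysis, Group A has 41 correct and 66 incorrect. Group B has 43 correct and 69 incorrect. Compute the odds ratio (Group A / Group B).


Odds_A = 41/66 = 0.6212
Odds_B = 43/69 = 0.6232
OR = Odds_A / Odds_B = 0.6212 / 0.6232
Exactly, OR = (41 * 69) / (66 * 43) = 2829 / 2838
OR = 0.9968

0.9968


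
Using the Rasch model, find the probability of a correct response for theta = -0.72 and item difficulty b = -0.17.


theta - b = -0.72 - -0.17 = -0.55
exp(-(theta - b)) = exp(0.55) = 1.7333
P = 1 / (1 + 1.7333)
P = 0.3659

0.3659


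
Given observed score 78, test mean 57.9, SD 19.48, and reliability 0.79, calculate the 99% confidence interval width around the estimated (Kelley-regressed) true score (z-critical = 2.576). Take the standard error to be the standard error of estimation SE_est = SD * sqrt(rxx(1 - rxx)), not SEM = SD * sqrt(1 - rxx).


True score estimate = 0.79*78 + 0.21*57.9 = 73.779
SE_est = SD * sqrt(rxx * (1 - rxx)) = 19.48 * sqrt(0.79 * 0.21) = 19.48 * sqrt(0.1659) = 7.934364
CI = T_est +/- z * SE_est, so width = 2 * z * SE_est = 2 * 2.576 * 7.934364
Width = 40.8778

40.8778


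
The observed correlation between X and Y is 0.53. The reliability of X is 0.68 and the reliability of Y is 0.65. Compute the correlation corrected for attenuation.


r_corrected = rxy / sqrt(rxx * ryy)
= 0.53 / sqrt(0.68 * 0.65)
= 0.53 / sqrt(0.442)
= 0.53 / 0.664831
r_corrected = 0.7972

0.7972


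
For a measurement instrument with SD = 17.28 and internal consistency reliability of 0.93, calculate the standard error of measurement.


SEM = SD * sqrt(1 - rxx)
SEM = 17.28 * sqrt(1 - 0.93)
SEM = 17.28 * sqrt(0.07) = 17.28 * 0.264575
SEM = 4.5719

4.5719


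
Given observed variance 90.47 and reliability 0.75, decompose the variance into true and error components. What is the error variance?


var_true = rxx * var_obs = 0.75 * 90.47 = 67.8525
var_error = var_obs - var_true
var_error = 90.47 - 67.8525
var_error = 22.6175

22.6175


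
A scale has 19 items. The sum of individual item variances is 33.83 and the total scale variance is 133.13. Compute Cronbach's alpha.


alpha = (k/(k-1)) * (1 - sum(si^2)/s_total^2)
= (19/18) * (1 - 33.83/133.13)
alpha = 0.7873

0.7873


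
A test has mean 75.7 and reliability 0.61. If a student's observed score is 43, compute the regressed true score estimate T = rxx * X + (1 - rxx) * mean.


T_est = rxx * X + (1 - rxx) * mean
T_est = 0.61 * 43 + 0.39 * 75.7
T_est = 26.23 + 29.523
T_est = 55.753

55.753


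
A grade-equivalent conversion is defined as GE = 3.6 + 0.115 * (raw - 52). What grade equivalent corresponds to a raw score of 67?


raw - median = 67 - 52 = 15
slope * diff = 0.115 * 15 = 1.725
GE = 3.6 + 1.725
GE = 5.325

5.325


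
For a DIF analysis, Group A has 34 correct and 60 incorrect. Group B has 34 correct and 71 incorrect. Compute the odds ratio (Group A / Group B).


Odds_A = 34/60 = 0.5667
Odds_B = 34/71 = 0.4789
OR = Odds_A / Odds_B = 0.5667 / 0.4789
Exactly, OR = (34 * 71) / (60 * 34) = 2414 / 2040
OR = 1.1833

1.1833


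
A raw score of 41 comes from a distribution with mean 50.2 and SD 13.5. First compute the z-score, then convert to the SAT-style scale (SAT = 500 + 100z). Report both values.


z = (X - mean) / SD = (41 - 50.2) / 13.5
z = -9.2 / 13.5
z = -0.6815
SAT-scale = SAT = 500 + 100z
Carry z at full precision (z = -9.2 / 13.5) into the conversion:
SAT-scale = 500 + 100 * (-9.2 / 13.5) = 500 + -920 / 13.5
SAT-scale = 500 + -68.1481
SAT-scale = 431.8519

431.8519


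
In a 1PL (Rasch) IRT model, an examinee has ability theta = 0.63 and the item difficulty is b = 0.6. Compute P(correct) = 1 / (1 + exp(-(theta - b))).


theta - b = 0.63 - 0.6 = 0.03
exp(-(theta - b)) = exp(-0.03) = 0.9704
P = 1 / (1 + 0.9704)
P = 0.5075

0.5075


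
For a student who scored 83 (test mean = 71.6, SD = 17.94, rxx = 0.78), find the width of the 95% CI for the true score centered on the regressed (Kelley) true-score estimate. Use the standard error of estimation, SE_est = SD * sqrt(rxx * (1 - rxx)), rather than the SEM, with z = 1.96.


True score estimate = 0.78*83 + 0.22*71.6 = 80.492
SE_est = SD * sqrt(rxx * (1 - rxx)) = 17.94 * sqrt(0.78 * 0.22) = 17.94 * sqrt(0.1716) = 7.431579
CI = T_est +/- z * SE_est, so width = 2 * z * SE_est = 2 * 1.96 * 7.431579
Width = 29.1318

29.1318


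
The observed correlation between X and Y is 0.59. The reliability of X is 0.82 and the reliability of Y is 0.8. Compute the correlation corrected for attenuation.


r_corrected = rxy / sqrt(rxx * ryy)
= 0.59 / sqrt(0.82 * 0.8)
= 0.59 / sqrt(0.656)
= 0.59 / 0.809938
r_corrected = 0.7285

0.7285


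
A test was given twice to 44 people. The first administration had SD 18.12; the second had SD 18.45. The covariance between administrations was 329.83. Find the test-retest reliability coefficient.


r = cov(X,Y) / (SD_X * SD_Y)
r = 329.83 / (18.12 * 18.45)
r = 329.83 / 334.314
r = 0.9866

0.9866


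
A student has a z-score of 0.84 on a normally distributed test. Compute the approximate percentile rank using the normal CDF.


CDF(z) = 0.5 * (1 + erf(z/sqrt(2)))
erf(0.594) = 0.5991
CDF = 0.7995
Percentile rank = 0.7995 * 100 = 79.95

79.95


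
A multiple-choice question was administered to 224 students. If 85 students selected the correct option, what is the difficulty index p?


Item difficulty p = number correct / total examinees
p = 85 / 224
p = 0.3795

0.3795


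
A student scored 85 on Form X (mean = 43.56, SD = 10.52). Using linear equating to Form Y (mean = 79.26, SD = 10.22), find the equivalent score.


slope = SD_Y / SD_X = 10.22 / 10.52 ~ 0.9715
intercept = mean_Y - slope * mean_X = 79.26 - (10.22 / 10.52) * 43.56 ~ 36.9422
Y = slope * X + intercept. To avoid rounding drift from the rounded slope/intercept, evaluate the equivalent form Y = mean_Y + SD_Y * (X - mean_X) / SD_X at full precision:
Y = 79.26 + 10.22 * (85 - 43.56) / 10.52
Y = 79.26 + 10.22 * 41.44 / 10.52
Y = 79.26 + 423.5168 / 10.52
Y = 79.26 + 40.2583
Y = 119.5183

119.5183


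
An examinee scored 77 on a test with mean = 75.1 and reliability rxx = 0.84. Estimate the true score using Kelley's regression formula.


T_est = rxx * X + (1 - rxx) * mean
T_est = 0.84 * 77 + 0.16 * 75.1
T_est = 64.68 + 12.016
T_est = 76.696

76.696


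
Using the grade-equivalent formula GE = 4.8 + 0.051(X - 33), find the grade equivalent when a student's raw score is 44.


raw - median = 44 - 33 = 11
slope * diff = 0.051 * 11 = 0.561
GE = 4.8 + 0.561
GE = 5.361

5.361


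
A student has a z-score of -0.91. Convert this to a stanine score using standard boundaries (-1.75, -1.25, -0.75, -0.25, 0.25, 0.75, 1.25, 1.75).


Stanine boundaries: [-1.75, -1.25, -0.75, -0.25, 0.25, 0.75, 1.25, 1.75]
z = -0.91
Check each boundary:
  z >= -1.75 -> could be stanine 2
  z >= -1.25 -> could be stanine 3
  z < -0.75
  z < -0.25
  z < 0.25
  z < 0.75
  z < 1.25
  z < 1.75
Highest qualifying boundary gives stanine = 3

3


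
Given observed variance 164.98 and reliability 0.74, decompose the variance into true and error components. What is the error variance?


var_true = rxx * var_obs = 0.74 * 164.98 = 122.0852
var_error = var_obs - var_true
var_error = 164.98 - 122.0852
var_error = 42.8948

42.8948


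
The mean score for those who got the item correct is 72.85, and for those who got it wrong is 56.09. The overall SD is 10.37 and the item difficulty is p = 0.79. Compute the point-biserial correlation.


q = 1 - p = 0.21
rpb = ((M1 - M0) / SD) * sqrt(p * q)
rpb = ((72.85 - 56.09) / 10.37) * sqrt(0.79 * 0.21)
rpb = 0.6583

0.6583


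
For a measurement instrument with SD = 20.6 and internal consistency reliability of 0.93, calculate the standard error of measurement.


SEM = SD * sqrt(1 - rxx)
SEM = 20.6 * sqrt(1 - 0.93)
SEM = 20.6 * sqrt(0.07) = 20.6 * 0.264575
SEM = 5.4502

5.4502


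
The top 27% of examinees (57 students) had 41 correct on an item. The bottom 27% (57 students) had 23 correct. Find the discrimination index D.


p_upper = 41/57 = 0.7193
p_lower = 23/57 = 0.4035
D = 0.7193 - 0.4035 = 0.3158

0.3158


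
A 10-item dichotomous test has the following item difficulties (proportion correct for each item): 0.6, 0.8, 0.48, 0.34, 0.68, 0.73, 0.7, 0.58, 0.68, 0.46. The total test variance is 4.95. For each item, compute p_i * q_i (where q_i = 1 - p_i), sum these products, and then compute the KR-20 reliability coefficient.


For each item, compute p_i * q_i:
  Item 1: 0.6 * 0.4 = 0.24
  Item 2: 0.8 * 0.2 = 0.16
  Item 3: 0.48 * 0.52 = 0.2496
  Item 4: 0.34 * 0.66 = 0.2244
  Item 5: 0.68 * 0.32 = 0.2176
  Item 6: 0.73 * 0.27 = 0.1971
  Item 7: 0.7 * 0.3 = 0.21
  Item 8: 0.58 * 0.42 = 0.2436
  Item 9: 0.68 * 0.32 = 0.2176
  Item 10: 0.46 * 0.54 = 0.2484
Sum(p_i * q_i) = 0.24 + 0.16 + 0.2496 + 0.2244 + 0.2176 + 0.1971 + 0.21 + 0.2436 + 0.2176 + 0.2484 = 2.2083
KR-20 = (k/(k-1)) * (1 - Sum(p_i*q_i) / Var_total)
= (10/9) * (1 - 2.2083/4.95)
= 1.1111 * 0.5539
KR-20 = 0.6154

0.6154
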